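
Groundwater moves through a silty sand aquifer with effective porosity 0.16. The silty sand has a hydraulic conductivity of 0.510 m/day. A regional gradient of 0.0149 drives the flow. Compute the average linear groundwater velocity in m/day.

0.0475

Hydraulic gradient i = 0.0149.
Darcy flux q = K · i = 0.5100 × 0.01490 = 0.007599 m/day.
Seepage velocity v = q / n_e = 0.007599 / 0.16 = 0.04749 m/day.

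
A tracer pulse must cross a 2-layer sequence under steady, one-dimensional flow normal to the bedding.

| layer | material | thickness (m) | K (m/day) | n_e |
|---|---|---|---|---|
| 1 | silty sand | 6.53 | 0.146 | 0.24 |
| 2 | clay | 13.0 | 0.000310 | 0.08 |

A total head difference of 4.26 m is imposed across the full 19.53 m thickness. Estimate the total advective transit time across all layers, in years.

With flow normal to the layers, continuity requires the same specific discharge q through every layer.
Σ(b_i/K_i) = 6.53/0.146 + 13.0/0.000310 = 41980 d.
q = Δh / Σ(b_i/K_i) = 4.26 / 41980 = 0.0001015 m/day.
In each layer the seepage velocity is v_i = q/n_i, so the layer transit time is t_i = b_i·n_i / q:
  layer 1 (silty sand): t_1 = 6.53 × 0.24 / 0.0001015 = 15444 d
  layer 2 (clay): t_2 = 13.0 × 0.08 / 0.0001015 = 10249 d
Total t = Σ t_i = 25693 days = 70.34 years.

70.3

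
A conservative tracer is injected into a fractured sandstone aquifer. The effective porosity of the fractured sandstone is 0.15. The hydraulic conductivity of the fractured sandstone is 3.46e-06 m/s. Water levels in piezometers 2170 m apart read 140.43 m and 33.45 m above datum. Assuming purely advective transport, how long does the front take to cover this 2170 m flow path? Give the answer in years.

Convert K: 3.46e-06 m/s × 86400 = 0.2989 m/day.
Hydraulic gradient i = (140.43 − 33.45) / 2170 = 106.98 / 2170 = 0.04930.
Darcy flux q = K · i = 0.2989 × 0.04930 = 0.01474 m/day.
Seepage velocity v = q / n_e = 0.01474 / 0.15 = 0.09825 m/day.
Travel time t = L / v = 2170 / 0.09825 = 22086 days = 60.47 years.

60.5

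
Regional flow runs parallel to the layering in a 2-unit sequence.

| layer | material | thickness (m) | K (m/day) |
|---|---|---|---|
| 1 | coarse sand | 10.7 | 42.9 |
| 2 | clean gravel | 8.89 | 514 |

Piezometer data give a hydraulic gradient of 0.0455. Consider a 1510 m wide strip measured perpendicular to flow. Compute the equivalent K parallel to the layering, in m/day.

257

Flow is parallel to layering, so each bed carries its own Darcy discharge and the transmissivities add.
Σ(K_i·b_i) = 42.9×10.7 + 514×8.89 = 5028 m²/day.
Total thickness b = 19.59 m, so K_eq = Σ(K_i·b_i)/b = 256.7 m/day.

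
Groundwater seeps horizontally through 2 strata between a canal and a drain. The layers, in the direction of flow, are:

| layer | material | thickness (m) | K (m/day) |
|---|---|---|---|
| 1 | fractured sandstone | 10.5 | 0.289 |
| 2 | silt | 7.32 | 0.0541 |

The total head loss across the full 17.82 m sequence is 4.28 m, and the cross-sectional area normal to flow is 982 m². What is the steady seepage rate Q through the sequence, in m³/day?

Flow is perpendicular to layering, so the layers act in series and the equivalent K is the thickness-weighted harmonic mean.
Total thickness L = 10.5 + 7.32 = 17.82 m.
Σ(b_i/K_i) = 10.5/0.289 + 7.32/0.0541 = 171.6 d.
K_eq = L / Σ(b_i/K_i) = 17.82 / 171.6 = 0.1038 m/day.
Q = K_eq · A · (Δh/L) = 0.1038 × 982 × (4.28/17.82) = 24.49 m³/day.

24.5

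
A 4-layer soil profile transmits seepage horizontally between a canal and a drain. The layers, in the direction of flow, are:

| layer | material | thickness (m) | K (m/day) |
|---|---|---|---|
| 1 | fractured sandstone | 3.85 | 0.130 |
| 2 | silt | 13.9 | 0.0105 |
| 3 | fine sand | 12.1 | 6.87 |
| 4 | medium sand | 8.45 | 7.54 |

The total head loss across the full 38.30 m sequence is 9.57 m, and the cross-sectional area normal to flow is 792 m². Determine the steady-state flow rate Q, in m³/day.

Flow is perpendicular to layering, so the layers act in series and the equivalent K is the thickness-weighted harmonic mean.
Total thickness L = 3.85 + 13.9 + 12.1 + 8.45 = 38.30 m.
Σ(b_i/K_i) = 3.85/0.130 + 13.9/0.0105 + 12.1/6.87 + 8.45/7.54 = 1356 d.
K_eq = L / Σ(b_i/K_i) = 38.30 / 1356 = 0.02824 m/day.
Q = K_eq · A · (Δh/L) = 0.02824 × 792 × (9.57/38.30) = 5.588 m³/day.

5.59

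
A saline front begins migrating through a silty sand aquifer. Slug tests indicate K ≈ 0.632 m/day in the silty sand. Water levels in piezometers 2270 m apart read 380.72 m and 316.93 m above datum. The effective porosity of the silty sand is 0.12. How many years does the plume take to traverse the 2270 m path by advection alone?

42.0

Hydraulic gradient i = (380.72 − 316.93) / 2270 = 63.79 / 2270 = 0.02810.
Darcy flux q = K · i = 0.6320 × 0.02810 = 0.01776 m/day.
Seepage velocity v = q / n_e = 0.01776 / 0.12 = 0.1480 m/day.
Travel time t = L / v = 2270 / 0.1480 = 15338 days = 41.99 years.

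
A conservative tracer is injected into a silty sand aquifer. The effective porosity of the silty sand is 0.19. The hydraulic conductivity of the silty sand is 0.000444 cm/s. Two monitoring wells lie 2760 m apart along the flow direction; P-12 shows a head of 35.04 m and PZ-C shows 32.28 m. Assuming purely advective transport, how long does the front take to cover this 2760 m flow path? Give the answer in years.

Convert K: 0.000444 cm/s × 864 = 0.3836 m/day.
Hydraulic gradient i = (35.04 − 32.28) / 2760 = 2.76 / 2760 = 0.001000.
Darcy flux q = K · i = 0.3836 × 0.001000 = 0.0003836 m/day.
Seepage velocity v = q / n_e = 0.0003836 / 0.19 = 0.002019 m/day.
Travel time t = L / v = 2760 / 0.002019 = 1.367e+06 days = 3743 years.

3740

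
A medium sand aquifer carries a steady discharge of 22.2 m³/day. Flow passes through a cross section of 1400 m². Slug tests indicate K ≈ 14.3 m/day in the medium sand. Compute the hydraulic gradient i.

0.00111

From Q = K·A·i, i = Q / (K·A) = 22.2 / (14.30 × 1400) = 0.001109.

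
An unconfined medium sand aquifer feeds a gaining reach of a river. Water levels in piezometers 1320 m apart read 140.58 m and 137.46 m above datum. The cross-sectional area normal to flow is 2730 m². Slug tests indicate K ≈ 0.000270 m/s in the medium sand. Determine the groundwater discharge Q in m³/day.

151

Convert K: 0.000270 m/s × 86400 = 23.33 m/day.
Hydraulic gradient i = (140.58 − 137.46) / 1320 = 3.12 / 1320 = 0.002364.
Darcy's law: Q = K · A · i = 23.33 × 2730 × 0.002364 = 150.5 m³/day.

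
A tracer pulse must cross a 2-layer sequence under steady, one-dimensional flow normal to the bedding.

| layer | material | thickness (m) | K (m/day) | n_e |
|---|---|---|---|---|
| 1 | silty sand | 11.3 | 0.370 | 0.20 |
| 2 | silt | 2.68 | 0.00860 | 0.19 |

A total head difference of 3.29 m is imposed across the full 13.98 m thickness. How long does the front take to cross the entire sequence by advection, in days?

288

With flow normal to the layers, continuity requires the same specific discharge q through every layer.
Σ(b_i/K_i) = 11.3/0.370 + 2.68/0.00860 = 342.2 d.
q = Δh / Σ(b_i/K_i) = 3.29 / 342.2 = 0.009615 m/day.
In each layer the seepage velocity is v_i = q/n_i, so the layer transit time is t_i = b_i·n_i / q:
  layer 1 (silty sand): t_1 = 11.3 × 0.20 / 0.009615 = 235.0 d
  layer 2 (silt): t_2 = 2.68 × 0.19 / 0.009615 = 52.96 d
Total t = Σ t_i = 288.0 days.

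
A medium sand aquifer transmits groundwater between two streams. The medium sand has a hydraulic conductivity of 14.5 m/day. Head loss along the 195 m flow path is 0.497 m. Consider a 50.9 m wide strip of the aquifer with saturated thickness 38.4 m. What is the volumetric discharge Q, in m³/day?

Cross-sectional area A = 50.9 × 38.4 = 1955 m².
Hydraulic gradient i = Δh / L = 0.497 / 195 = 0.002549.
Darcy's law: Q = K · A · i = 14.50 × 1955 × 0.002549 = 72.23 m³/day.

72.2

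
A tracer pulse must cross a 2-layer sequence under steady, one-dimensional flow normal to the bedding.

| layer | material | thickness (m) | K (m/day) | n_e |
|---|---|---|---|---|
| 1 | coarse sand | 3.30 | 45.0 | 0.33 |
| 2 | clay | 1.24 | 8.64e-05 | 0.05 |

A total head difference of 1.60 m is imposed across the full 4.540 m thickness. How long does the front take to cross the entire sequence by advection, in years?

With flow normal to the layers, continuity requires the same specific discharge q through every layer.
Σ(b_i/K_i) = 3.30/45.0 + 1.24/8.64e-05 = 14352 d.
q = Δh / Σ(b_i/K_i) = 1.60 / 14352 = 0.0001115 m/day.
In each layer the seepage velocity is v_i = q/n_i, so the layer transit time is t_i = b_i·n_i / q:
  layer 1 (coarse sand): t_1 = 3.30 × 0.33 / 0.0001115 = 9768 d
  layer 2 (clay): t_2 = 1.24 × 0.05 / 0.0001115 = 556.1 d
Total t = Σ t_i = 10324 days = 28.27 years.

28.3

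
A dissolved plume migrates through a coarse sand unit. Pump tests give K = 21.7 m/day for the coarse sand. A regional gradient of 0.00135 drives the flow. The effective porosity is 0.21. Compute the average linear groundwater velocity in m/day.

Hydraulic gradient i = 0.00135.
Darcy flux q = K · i = 21.70 × 0.001350 = 0.02930 m/day.
Seepage velocity v = q / n_e = 0.02930 / 0.21 = 0.1395 m/day.

0.140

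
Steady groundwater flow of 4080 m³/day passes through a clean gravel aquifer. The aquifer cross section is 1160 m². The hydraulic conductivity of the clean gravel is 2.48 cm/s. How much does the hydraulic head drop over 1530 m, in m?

Convert K: 2.48 cm/s × 864 = 2143 m/day.
From Q = K·A·i, i = Q / (K·A) = 4080 / (2143 × 1160) = 0.001641.
Head loss Δh = i · L = 0.001641 × 1530 = 2.511 m.

2.51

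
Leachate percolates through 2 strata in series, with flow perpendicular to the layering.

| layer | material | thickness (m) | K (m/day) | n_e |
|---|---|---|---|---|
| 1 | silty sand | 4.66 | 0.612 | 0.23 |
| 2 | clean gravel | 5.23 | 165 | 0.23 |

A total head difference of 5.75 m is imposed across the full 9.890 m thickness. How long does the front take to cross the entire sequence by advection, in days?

3.02

With flow normal to the layers, continuity requires the same specific discharge q through every layer.
Σ(b_i/K_i) = 4.66/0.612 + 5.23/165 = 7.646 d.
q = Δh / Σ(b_i/K_i) = 5.75 / 7.646 = 0.7520 m/day.
In each layer the seepage velocity is v_i = q/n_i, so the layer transit time is t_i = b_i·n_i / q:
  layer 1 (silty sand): t_1 = 4.66 × 0.23 / 0.7520 = 1.425 d
  layer 2 (clean gravel): t_2 = 5.23 × 0.23 / 0.7520 = 1.600 d
Total t = Σ t_i = 3.025 days.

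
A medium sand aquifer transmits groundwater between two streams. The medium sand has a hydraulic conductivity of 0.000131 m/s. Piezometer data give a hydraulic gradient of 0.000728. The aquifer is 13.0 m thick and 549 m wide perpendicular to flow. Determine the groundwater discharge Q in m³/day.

Convert K: 0.000131 m/s × 86400 = 11.32 m/day.
Cross-sectional area A = 549 × 13.0 = 7137 m².
Hydraulic gradient i = 0.000728.
Darcy's law: Q = K · A · i = 11.32 × 7137 × 0.0007280 = 58.81 m³/day.

58.8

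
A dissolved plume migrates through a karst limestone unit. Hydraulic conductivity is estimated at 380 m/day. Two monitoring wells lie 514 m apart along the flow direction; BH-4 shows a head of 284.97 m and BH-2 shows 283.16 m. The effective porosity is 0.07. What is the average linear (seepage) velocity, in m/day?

19.1

Hydraulic gradient i = (284.97 − 283.16) / 514 = 1.81 / 514 = 0.003521.
Darcy flux q = K · i = 380.0 × 0.003521 = 1.338 m/day.
Seepage velocity v = q / n_e = 1.338 / 0.07 = 19.12 m/day.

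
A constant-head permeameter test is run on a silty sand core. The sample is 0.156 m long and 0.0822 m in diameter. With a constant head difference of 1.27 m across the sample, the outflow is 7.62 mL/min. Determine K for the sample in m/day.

0.254

Cross-sectional area A = π·(d/2)² = π × (0.0822/2)² = 0.005307 m².
Convert discharge: 7.62 mL/min = 1.270e-07 m³/s.
Darcy's law rearranged: K = Q·L / (A·Δh) = 1.270e-07 × 0.156 / (0.005307 × 1.27) = 2.940e-06 m/s = 0.2540 m/day.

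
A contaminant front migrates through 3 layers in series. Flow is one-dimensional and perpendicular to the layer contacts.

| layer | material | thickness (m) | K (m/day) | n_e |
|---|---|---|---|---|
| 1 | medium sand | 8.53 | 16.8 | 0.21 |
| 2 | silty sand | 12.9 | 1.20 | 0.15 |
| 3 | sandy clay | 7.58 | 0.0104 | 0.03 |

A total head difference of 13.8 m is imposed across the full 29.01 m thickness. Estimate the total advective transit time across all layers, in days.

With flow normal to the layers, continuity requires the same specific discharge q through every layer.
Σ(b_i/K_i) = 8.53/16.8 + 12.9/1.20 + 7.58/0.0104 = 740.1 d.
q = Δh / Σ(b_i/K_i) = 13.8 / 740.1 = 0.01865 m/day.
In each layer the seepage velocity is v_i = q/n_i, so the layer transit time is t_i = b_i·n_i / q:
  layer 1 (medium sand): t_1 = 8.53 × 0.21 / 0.01865 = 96.07 d
  layer 2 (silty sand): t_2 = 12.9 × 0.15 / 0.01865 = 103.8 d
  layer 3 (sandy clay): t_3 = 7.58 × 0.03 / 0.01865 = 12.20 d
Total t = Σ t_i = 212.0 days.

212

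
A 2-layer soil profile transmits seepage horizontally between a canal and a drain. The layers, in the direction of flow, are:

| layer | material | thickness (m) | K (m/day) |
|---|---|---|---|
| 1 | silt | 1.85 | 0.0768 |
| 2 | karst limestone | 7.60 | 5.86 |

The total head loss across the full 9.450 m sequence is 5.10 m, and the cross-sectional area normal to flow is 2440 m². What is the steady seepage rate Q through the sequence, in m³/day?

Flow is perpendicular to layering, so the layers act in series and the equivalent K is the thickness-weighted harmonic mean.
Total thickness L = 1.85 + 7.60 = 9.450 m.
Σ(b_i/K_i) = 1.85/0.0768 + 7.60/5.86 = 25.39 d.
K_eq = L / Σ(b_i/K_i) = 9.450 / 25.39 = 0.3723 m/day.
Q = K_eq · A · (Δh/L) = 0.3723 × 2440 × (5.10/9.450) = 490.2 m³/day.

490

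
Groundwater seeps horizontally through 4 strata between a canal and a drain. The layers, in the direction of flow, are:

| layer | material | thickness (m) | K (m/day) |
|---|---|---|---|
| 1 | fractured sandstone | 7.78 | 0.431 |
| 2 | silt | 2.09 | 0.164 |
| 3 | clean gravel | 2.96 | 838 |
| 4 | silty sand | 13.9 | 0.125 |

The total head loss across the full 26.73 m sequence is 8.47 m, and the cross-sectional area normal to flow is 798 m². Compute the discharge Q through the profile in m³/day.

Flow is perpendicular to layering, so the layers act in series and the equivalent K is the thickness-weighted harmonic mean.
Total thickness L = 7.78 + 2.09 + 2.96 + 13.9 = 26.73 m.
Σ(b_i/K_i) = 7.78/0.431 + 2.09/0.164 + 2.96/838 + 13.9/0.125 = 142.0 d.
K_eq = L / Σ(b_i/K_i) = 26.73 / 142.0 = 0.1882 m/day.
Q = K_eq · A · (Δh/L) = 0.1882 × 798 × (8.47/26.73) = 47.60 m³/day.

47.6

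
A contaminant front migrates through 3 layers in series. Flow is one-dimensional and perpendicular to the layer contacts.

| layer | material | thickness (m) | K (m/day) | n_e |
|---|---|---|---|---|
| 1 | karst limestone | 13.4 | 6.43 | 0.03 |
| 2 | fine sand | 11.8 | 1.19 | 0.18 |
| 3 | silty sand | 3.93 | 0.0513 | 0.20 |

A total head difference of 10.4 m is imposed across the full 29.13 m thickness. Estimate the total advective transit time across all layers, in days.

With flow normal to the layers, continuity requires the same specific discharge q through every layer.
Σ(b_i/K_i) = 13.4/6.43 + 11.8/1.19 + 3.93/0.0513 = 88.61 d.
q = Δh / Σ(b_i/K_i) = 10.4 / 88.61 = 0.1174 m/day.
In each layer the seepage velocity is v_i = q/n_i, so the layer transit time is t_i = b_i·n_i / q:
  layer 1 (karst limestone): t_1 = 13.4 × 0.03 / 0.1174 = 3.425 d
  layer 2 (fine sand): t_2 = 11.8 × 0.18 / 0.1174 = 18.10 d
  layer 3 (silty sand): t_3 = 3.93 × 0.20 / 0.1174 = 6.697 d
Total t = Σ t_i = 28.22 days.

28.2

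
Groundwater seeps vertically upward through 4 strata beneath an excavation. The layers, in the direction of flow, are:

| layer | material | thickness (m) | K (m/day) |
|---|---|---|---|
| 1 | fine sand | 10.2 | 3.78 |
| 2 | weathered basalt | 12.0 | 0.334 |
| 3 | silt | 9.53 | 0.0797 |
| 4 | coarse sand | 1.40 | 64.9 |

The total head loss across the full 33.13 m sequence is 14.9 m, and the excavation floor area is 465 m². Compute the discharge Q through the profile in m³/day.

Flow is perpendicular to layering, so the layers act in series and the equivalent K is the thickness-weighted harmonic mean.
Total thickness L = 10.2 + 12.0 + 9.53 + 1.40 = 33.13 m.
Σ(b_i/K_i) = 10.2/3.78 + 12.0/0.334 + 9.53/0.0797 + 1.40/64.9 = 158.2 d.
K_eq = L / Σ(b_i/K_i) = 33.13 / 158.2 = 0.2094 m/day.
Q = K_eq · A · (Δh/L) = 0.2094 × 465 × (14.9/33.13) = 43.79 m³/day.

43.8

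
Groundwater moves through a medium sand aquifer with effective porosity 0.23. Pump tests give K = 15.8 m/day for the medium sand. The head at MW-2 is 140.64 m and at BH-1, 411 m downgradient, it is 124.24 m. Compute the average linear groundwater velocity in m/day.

2.74

Hydraulic gradient i = (140.64 − 124.24) / 411 = 16.4 / 411 = 0.03990.
Darcy flux q = K · i = 15.80 × 0.03990 = 0.6305 m/day.
Seepage velocity v = q / n_e = 0.6305 / 0.23 = 2.741 m/day.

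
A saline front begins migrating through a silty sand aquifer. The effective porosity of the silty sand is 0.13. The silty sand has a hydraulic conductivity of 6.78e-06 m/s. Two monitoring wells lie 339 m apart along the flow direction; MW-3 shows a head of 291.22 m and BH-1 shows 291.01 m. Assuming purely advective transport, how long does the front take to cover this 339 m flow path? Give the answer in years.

Convert K: 6.78e-06 m/s × 86400 = 0.5858 m/day.
Hydraulic gradient i = (291.22 − 291.01) / 339 = 0.21 / 339 = 0.0006195.
Darcy flux q = K · i = 0.5858 × 0.0006195 = 0.0003629 m/day.
Seepage velocity v = q / n_e = 0.0003629 / 0.13 = 0.002791 m/day.
Travel time t = L / v = 339 / 0.002791 = 1.214e+05 days = 332.5 years.

332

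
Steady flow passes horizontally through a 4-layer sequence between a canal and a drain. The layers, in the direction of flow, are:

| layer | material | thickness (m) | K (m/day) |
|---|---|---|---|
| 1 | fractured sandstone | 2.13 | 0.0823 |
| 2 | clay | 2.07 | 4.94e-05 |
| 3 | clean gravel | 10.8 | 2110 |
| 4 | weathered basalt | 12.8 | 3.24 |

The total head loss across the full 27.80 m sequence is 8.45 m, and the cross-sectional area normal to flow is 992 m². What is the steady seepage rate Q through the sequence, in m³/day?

0.200

Flow is perpendicular to layering, so the layers act in series and the equivalent K is the thickness-weighted harmonic mean.
Total thickness L = 2.13 + 2.07 + 10.8 + 12.8 = 27.80 m.
Σ(b_i/K_i) = 2.13/0.0823 + 2.07/4.94e-05 + 10.8/2110 + 12.8/3.24 = 41933 d.
K_eq = L / Σ(b_i/K_i) = 27.80 / 41933 = 0.0006630 m/day.
Q = K_eq · A · (Δh/L) = 0.0006630 × 992 × (8.45/27.80) = 0.1999 m³/day.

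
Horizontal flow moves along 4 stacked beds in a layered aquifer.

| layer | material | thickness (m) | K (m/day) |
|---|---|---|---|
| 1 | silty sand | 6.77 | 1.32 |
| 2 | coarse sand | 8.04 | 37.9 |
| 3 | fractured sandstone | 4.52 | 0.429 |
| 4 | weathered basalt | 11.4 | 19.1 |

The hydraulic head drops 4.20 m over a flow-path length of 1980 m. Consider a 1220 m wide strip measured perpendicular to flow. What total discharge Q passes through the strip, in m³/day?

Flow is parallel to layering, so each bed carries its own Darcy discharge and the transmissivities add.
Σ(K_i·b_i) = 1.32×6.77 + 37.9×8.04 + 0.429×4.52 + 19.1×11.4 = 533.3 m²/day.
Hydraulic gradient i = Δh / L = 4.20 / 1980 = 0.002121.
Q = Σ(K_i·b_i) · W · i = 533.3 × 1220 × 0.002121 = 1380 m³/day.

1380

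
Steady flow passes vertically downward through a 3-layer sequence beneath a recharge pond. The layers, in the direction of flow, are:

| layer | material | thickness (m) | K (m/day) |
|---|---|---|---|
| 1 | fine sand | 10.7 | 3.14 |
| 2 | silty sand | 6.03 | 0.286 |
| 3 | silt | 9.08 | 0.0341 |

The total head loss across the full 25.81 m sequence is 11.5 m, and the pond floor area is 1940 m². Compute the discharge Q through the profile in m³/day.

Flow is perpendicular to layering, so the layers act in series and the equivalent K is the thickness-weighted harmonic mean.
Total thickness L = 10.7 + 6.03 + 9.08 = 25.81 m.
Σ(b_i/K_i) = 10.7/3.14 + 6.03/0.286 + 9.08/0.0341 = 290.8 d.
K_eq = L / Σ(b_i/K_i) = 25.81 / 290.8 = 0.08877 m/day.
Q = K_eq · A · (Δh/L) = 0.08877 × 1940 × (11.5/25.81) = 76.73 m³/day.

76.7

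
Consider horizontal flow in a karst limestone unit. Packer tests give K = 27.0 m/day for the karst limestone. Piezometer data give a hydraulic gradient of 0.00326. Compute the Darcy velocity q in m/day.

Hydraulic gradient i = 0.00326.
Specific discharge q = K · i = 27.00 × 0.003260 = 0.08802 m/day.

0.0880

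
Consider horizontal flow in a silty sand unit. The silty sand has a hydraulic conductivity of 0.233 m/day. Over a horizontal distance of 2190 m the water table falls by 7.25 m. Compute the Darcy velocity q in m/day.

Hydraulic gradient i = Δh / L = 7.25 / 2190 = 0.003311.
Specific discharge q = K · i = 0.2330 × 0.003311 = 0.0007713 m/day.

0.000771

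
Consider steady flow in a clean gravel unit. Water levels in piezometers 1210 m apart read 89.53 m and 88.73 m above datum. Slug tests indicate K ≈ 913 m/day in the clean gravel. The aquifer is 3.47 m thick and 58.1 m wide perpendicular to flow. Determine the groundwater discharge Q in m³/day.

122

Cross-sectional area A = 58.1 × 3.47 = 201.6 m².
Hydraulic gradient i = (89.53 − 88.73) / 1210 = 0.8 / 1210 = 0.0006612.
Darcy's law: Q = K · A · i = 913.0 × 201.6 × 0.0006612 = 121.7 m³/day.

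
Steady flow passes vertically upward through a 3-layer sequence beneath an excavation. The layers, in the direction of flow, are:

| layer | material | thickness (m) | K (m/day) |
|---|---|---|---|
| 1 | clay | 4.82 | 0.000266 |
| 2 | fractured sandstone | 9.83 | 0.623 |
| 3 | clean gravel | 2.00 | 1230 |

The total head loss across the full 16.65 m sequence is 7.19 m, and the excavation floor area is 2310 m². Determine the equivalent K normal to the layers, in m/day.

0.000918

Flow is perpendicular to layering, so the layers act in series and the equivalent K is the thickness-weighted harmonic mean.
Total thickness L = 4.82 + 9.83 + 2.00 = 16.65 m.
Σ(b_i/K_i) = 4.82/0.000266 + 9.83/0.623 + 2.00/1230 = 18136 d.
K_eq = L / Σ(b_i/K_i) = 16.65 / 18136 = 0.0009181 m/day.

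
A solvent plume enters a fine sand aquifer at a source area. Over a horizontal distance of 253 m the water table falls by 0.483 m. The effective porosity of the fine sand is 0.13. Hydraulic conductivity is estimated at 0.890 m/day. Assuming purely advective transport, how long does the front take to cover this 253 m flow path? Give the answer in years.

53.0

Hydraulic gradient i = Δh / L = 0.483 / 253 = 0.001909.
Darcy flux q = K · i = 0.8900 × 0.001909 = 0.001699 m/day.
Seepage velocity v = q / n_e = 0.001699 / 0.13 = 0.01307 m/day.
Travel time t = L / v = 253 / 0.01307 = 19357 days = 53.00 years.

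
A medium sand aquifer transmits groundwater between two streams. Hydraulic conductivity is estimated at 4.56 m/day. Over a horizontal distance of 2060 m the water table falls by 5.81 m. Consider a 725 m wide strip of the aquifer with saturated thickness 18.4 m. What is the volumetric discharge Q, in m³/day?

172

Cross-sectional area A = 725 × 18.4 = 13340 m².
Hydraulic gradient i = Δh / L = 5.81 / 2060 = 0.002820.
Darcy's law: Q = K · A · i = 4.560 × 13340 × 0.002820 = 171.6 m³/day.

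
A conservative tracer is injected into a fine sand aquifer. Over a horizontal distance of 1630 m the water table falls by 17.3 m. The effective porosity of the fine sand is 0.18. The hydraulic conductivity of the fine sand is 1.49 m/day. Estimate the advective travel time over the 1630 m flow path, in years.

Hydraulic gradient i = Δh / L = 17.3 / 1630 = 0.01061.
Darcy flux q = K · i = 1.490 × 0.01061 = 0.01581 m/day.
Seepage velocity v = q / n_e = 0.01581 / 0.18 = 0.08786 m/day.
Travel time t = L / v = 1630 / 0.08786 = 18553 days = 50.80 years.

50.8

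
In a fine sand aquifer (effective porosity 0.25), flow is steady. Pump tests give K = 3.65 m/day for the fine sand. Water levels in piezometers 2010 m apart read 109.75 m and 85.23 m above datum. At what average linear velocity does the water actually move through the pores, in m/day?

0.178

Hydraulic gradient i = (109.75 − 85.23) / 2010 = 24.52 / 2010 = 0.01220.
Darcy flux q = K · i = 3.650 × 0.01220 = 0.04453 m/day.
Seepage velocity v = q / n_e = 0.04453 / 0.25 = 0.1781 m/day.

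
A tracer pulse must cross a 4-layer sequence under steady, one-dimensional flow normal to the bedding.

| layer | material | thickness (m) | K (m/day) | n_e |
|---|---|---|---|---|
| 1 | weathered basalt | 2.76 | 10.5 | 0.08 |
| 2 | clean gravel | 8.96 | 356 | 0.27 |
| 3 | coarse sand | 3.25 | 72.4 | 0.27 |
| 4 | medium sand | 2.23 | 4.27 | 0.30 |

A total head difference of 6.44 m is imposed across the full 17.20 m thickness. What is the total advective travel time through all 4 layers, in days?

0.556

With flow normal to the layers, continuity requires the same specific discharge q through every layer.
Σ(b_i/K_i) = 2.76/10.5 + 8.96/356 + 3.25/72.4 + 2.23/4.27 = 0.8552 d.
q = Δh / Σ(b_i/K_i) = 6.44 / 0.8552 = 7.531 m/day.
In each layer the seepage velocity is v_i = q/n_i, so the layer transit time is t_i = b_i·n_i / q:
  layer 1 (weathered basalt): t_1 = 2.76 × 0.08 / 7.531 = 0.02932 d
  layer 2 (clean gravel): t_2 = 8.96 × 0.27 / 7.531 = 0.3212 d
  layer 3 (coarse sand): t_3 = 3.25 × 0.27 / 7.531 = 0.1165 d
  layer 4 (medium sand): t_4 = 2.23 × 0.30 / 7.531 = 0.08884 d
Total t = Σ t_i = 0.5559 days.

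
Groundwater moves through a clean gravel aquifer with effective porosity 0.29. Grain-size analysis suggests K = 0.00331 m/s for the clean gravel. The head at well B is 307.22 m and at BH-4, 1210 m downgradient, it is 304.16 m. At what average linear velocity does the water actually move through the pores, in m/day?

Convert K: 0.00331 m/s × 86400 = 286.0 m/day.
Hydraulic gradient i = (307.22 − 304.16) / 1210 = 3.06 / 1210 = 0.002529.
Darcy flux q = K · i = 286.0 × 0.002529 = 0.7232 m/day.
Seepage velocity v = q / n_e = 0.7232 / 0.29 = 2.494 m/day.

2.49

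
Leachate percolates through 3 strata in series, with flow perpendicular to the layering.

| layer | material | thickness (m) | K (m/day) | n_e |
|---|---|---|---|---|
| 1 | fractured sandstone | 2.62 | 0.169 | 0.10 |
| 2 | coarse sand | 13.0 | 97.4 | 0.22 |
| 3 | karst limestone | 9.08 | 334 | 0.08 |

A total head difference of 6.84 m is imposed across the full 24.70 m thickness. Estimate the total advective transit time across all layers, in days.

8.81

With flow normal to the layers, continuity requires the same specific discharge q through every layer.
Σ(b_i/K_i) = 2.62/0.169 + 13.0/97.4 + 9.08/334 = 15.66 d.
q = Δh / Σ(b_i/K_i) = 6.84 / 15.66 = 0.4367 m/day.
In each layer the seepage velocity is v_i = q/n_i, so the layer transit time is t_i = b_i·n_i / q:
  layer 1 (fractured sandstone): t_1 = 2.62 × 0.10 / 0.4367 = 0.6000 d
  layer 2 (coarse sand): t_2 = 13.0 × 0.22 / 0.4367 = 6.549 d
  layer 3 (karst limestone): t_3 = 9.08 × 0.08 / 0.4367 = 1.663 d
Total t = Σ t_i = 8.813 days.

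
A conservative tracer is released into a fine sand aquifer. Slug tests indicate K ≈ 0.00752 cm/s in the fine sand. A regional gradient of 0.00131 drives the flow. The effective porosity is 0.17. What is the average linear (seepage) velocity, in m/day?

0.0501

Convert K: 0.00752 cm/s × 864 = 6.497 m/day.
Hydraulic gradient i = 0.00131.
Darcy flux q = K · i = 6.497 × 0.001310 = 0.008511 m/day.
Seepage velocity v = q / n_e = 0.008511 / 0.17 = 0.05007 m/day.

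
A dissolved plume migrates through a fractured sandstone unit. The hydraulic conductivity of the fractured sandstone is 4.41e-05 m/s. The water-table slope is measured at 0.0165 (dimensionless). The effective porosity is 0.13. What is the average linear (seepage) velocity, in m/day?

Convert K: 4.41e-05 m/s × 86400 = 3.810 m/day.
Hydraulic gradient i = 0.0165.
Darcy flux q = K · i = 3.810 × 0.01650 = 0.06287 m/day.
Seepage velocity v = q / n_e = 0.06287 / 0.13 = 0.4836 m/day.

0.484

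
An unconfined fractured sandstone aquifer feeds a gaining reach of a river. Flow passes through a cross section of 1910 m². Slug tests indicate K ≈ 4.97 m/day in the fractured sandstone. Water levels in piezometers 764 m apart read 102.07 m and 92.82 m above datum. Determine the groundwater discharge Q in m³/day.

Hydraulic gradient i = (102.07 − 92.82) / 764 = 9.25 / 764 = 0.01211.
Darcy's law: Q = K · A · i = 4.970 × 1910 × 0.01211 = 114.9 m³/day.

115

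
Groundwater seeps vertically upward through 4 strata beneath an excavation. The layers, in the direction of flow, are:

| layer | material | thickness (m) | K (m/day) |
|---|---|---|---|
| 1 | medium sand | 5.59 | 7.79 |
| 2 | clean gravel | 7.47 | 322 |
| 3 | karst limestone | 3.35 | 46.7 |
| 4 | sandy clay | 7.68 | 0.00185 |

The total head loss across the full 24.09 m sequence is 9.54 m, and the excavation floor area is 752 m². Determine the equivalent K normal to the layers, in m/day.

0.00580

Flow is perpendicular to layering, so the layers act in series and the equivalent K is the thickness-weighted harmonic mean.
Total thickness L = 5.59 + 7.47 + 3.35 + 7.68 = 24.09 m.
Σ(b_i/K_i) = 5.59/7.79 + 7.47/322 + 3.35/46.7 + 7.68/0.00185 = 4152 d.
K_eq = L / Σ(b_i/K_i) = 24.09 / 4152 = 0.005802 m/day.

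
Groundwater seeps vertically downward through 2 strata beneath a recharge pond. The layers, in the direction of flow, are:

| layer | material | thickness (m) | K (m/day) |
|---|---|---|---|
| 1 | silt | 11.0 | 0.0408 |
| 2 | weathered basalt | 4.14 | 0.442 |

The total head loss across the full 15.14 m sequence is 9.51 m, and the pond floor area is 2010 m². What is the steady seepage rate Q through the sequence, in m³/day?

Flow is perpendicular to layering, so the layers act in series and the equivalent K is the thickness-weighted harmonic mean.
Total thickness L = 11.0 + 4.14 = 15.14 m.
Σ(b_i/K_i) = 11.0/0.0408 + 4.14/0.442 = 279.0 d.
K_eq = L / Σ(b_i/K_i) = 15.14 / 279.0 = 0.05427 m/day.
Q = K_eq · A · (Δh/L) = 0.05427 × 2010 × (9.51/15.14) = 68.52 m³/day.

68.5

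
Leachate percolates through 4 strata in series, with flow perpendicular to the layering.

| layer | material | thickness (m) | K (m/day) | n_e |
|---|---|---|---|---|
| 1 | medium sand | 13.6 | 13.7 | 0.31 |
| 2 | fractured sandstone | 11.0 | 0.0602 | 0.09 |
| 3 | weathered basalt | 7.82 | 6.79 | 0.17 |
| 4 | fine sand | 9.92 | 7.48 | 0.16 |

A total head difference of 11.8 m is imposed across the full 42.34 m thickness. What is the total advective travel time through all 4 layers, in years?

With flow normal to the layers, continuity requires the same specific discharge q through every layer.
Σ(b_i/K_i) = 13.6/13.7 + 11.0/0.0602 + 7.82/6.79 + 9.92/7.48 = 186.2 d.
q = Δh / Σ(b_i/K_i) = 11.8 / 186.2 = 0.06337 m/day.
In each layer the seepage velocity is v_i = q/n_i, so the layer transit time is t_i = b_i·n_i / q:
  layer 1 (medium sand): t_1 = 13.6 × 0.31 / 0.06337 = 66.53 d
  layer 2 (fractured sandstone): t_2 = 11.0 × 0.09 / 0.06337 = 15.62 d
  layer 3 (weathered basalt): t_3 = 7.82 × 0.17 / 0.06337 = 20.98 d
  layer 4 (fine sand): t_4 = 9.92 × 0.16 / 0.06337 = 25.04 d
Total t = Σ t_i = 128.2 days = 0.3509 years.

0.351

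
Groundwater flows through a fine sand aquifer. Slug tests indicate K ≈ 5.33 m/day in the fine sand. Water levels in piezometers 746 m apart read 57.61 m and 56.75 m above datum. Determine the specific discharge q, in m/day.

0.00614

Hydraulic gradient i = (57.61 − 56.75) / 746 = 0.86 / 746 = 0.001153.
Specific discharge q = K · i = 5.330 × 0.001153 = 0.006145 m/day.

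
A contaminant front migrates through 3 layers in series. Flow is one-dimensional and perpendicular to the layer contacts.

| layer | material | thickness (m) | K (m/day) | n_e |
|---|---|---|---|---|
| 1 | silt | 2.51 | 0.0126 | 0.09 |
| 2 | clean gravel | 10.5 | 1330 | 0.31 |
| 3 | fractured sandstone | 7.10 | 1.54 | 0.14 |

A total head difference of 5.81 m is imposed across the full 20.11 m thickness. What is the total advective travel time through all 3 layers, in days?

157

With flow normal to the layers, continuity requires the same specific discharge q through every layer.
Σ(b_i/K_i) = 2.51/0.0126 + 10.5/1330 + 7.10/1.54 = 203.8 d.
q = Δh / Σ(b_i/K_i) = 5.81 / 203.8 = 0.02850 m/day.
In each layer the seepage velocity is v_i = q/n_i, so the layer transit time is t_i = b_i·n_i / q:
  layer 1 (silt): t_1 = 2.51 × 0.09 / 0.02850 = 7.925 d
  layer 2 (clean gravel): t_2 = 10.5 × 0.31 / 0.02850 = 114.2 d
  layer 3 (fractured sandstone): t_3 = 7.10 × 0.14 / 0.02850 = 34.87 d
Total t = Σ t_i = 157.0 days.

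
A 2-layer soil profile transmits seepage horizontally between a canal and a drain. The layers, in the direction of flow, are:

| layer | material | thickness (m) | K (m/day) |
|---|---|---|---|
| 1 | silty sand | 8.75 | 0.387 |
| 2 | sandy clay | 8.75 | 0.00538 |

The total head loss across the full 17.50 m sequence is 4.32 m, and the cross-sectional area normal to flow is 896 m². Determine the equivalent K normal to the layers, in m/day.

0.0106

Flow is perpendicular to layering, so the layers act in series and the equivalent K is the thickness-weighted harmonic mean.
Total thickness L = 8.75 + 8.75 = 17.50 m.
Σ(b_i/K_i) = 8.75/0.387 + 8.75/0.00538 = 1649 d.
K_eq = L / Σ(b_i/K_i) = 17.50 / 1649 = 0.01061 m/day.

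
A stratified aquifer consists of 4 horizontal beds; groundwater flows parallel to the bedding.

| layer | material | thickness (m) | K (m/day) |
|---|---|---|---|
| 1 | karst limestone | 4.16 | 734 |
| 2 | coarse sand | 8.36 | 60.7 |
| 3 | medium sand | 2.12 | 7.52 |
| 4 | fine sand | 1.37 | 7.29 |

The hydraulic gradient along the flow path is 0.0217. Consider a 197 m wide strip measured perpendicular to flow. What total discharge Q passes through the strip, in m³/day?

Flow is parallel to layering, so each bed carries its own Darcy discharge and the transmissivities add.
Σ(K_i·b_i) = 734×4.16 + 60.7×8.36 + 7.52×2.12 + 7.29×1.37 = 3587 m²/day.
Hydraulic gradient i = 0.0217.
Q = Σ(K_i·b_i) · W · i = 3587 × 197 × 0.02170 = 15333 m³/day.

15300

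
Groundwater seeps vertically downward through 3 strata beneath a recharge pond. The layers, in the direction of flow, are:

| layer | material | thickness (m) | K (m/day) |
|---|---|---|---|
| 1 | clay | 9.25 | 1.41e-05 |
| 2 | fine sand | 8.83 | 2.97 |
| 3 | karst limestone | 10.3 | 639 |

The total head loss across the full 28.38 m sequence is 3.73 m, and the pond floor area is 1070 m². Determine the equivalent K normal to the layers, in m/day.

Flow is perpendicular to layering, so the layers act in series and the equivalent K is the thickness-weighted harmonic mean.
Total thickness L = 9.25 + 8.83 + 10.3 = 28.38 m.
Σ(b_i/K_i) = 9.25/1.41e-05 + 8.83/2.97 + 10.3/639 = 6.560e+05 d.
K_eq = L / Σ(b_i/K_i) = 28.38 / 6.560e+05 = 4.326e-05 m/day.

4.33e-05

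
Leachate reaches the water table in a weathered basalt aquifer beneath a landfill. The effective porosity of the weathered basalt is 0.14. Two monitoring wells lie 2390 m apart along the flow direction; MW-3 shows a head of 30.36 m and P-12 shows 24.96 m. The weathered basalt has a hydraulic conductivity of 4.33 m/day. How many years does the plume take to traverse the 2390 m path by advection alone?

Hydraulic gradient i = (30.36 − 24.96) / 2390 = 5.4 / 2390 = 0.002259.
Darcy flux q = K · i = 4.330 × 0.002259 = 0.009783 m/day.
Seepage velocity v = q / n_e = 0.009783 / 0.14 = 0.06988 m/day.
Travel time t = L / v = 2390 / 0.06988 = 34201 days = 93.64 years.

93.6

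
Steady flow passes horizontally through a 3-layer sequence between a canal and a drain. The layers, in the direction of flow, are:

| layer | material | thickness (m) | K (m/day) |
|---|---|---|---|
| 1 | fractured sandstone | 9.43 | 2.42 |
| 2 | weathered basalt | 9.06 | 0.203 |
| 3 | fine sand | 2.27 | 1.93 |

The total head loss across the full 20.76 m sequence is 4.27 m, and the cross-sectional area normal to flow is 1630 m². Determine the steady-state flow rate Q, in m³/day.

140

Flow is perpendicular to layering, so the layers act in series and the equivalent K is the thickness-weighted harmonic mean.
Total thickness L = 9.43 + 9.06 + 2.27 = 20.76 m.
Σ(b_i/K_i) = 9.43/2.42 + 9.06/0.203 + 2.27/1.93 = 49.70 d.
K_eq = L / Σ(b_i/K_i) = 20.76 / 49.70 = 0.4177 m/day.
Q = K_eq · A · (Δh/L) = 0.4177 × 1630 × (4.27/20.76) = 140.0 m³/day.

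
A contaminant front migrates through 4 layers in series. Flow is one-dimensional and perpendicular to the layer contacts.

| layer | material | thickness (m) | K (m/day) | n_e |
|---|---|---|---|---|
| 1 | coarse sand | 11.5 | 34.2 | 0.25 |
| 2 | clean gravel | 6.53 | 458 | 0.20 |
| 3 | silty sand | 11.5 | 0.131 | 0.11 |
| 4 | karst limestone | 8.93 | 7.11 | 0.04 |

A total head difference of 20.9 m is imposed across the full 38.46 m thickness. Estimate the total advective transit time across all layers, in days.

With flow normal to the layers, continuity requires the same specific discharge q through every layer.
Σ(b_i/K_i) = 11.5/34.2 + 6.53/458 + 11.5/0.131 + 8.93/7.11 = 89.39 d.
q = Δh / Σ(b_i/K_i) = 20.9 / 89.39 = 0.2338 m/day.
In each layer the seepage velocity is v_i = q/n_i, so the layer transit time is t_i = b_i·n_i / q:
  layer 1 (coarse sand): t_1 = 11.5 × 0.25 / 0.2338 = 12.30 d
  layer 2 (clean gravel): t_2 = 6.53 × 0.20 / 0.2338 = 5.586 d
  layer 3 (silty sand): t_3 = 11.5 × 0.11 / 0.2338 = 5.411 d
  layer 4 (karst limestone): t_4 = 8.93 × 0.04 / 0.2338 = 1.528 d
Total t = Σ t_i = 24.82 days.

24.8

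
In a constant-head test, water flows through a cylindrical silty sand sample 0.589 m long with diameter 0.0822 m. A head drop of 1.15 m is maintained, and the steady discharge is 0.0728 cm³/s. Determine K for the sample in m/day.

0.607

Cross-sectional area A = π·(d/2)² = π × (0.0822/2)² = 0.005307 m².
Convert discharge: 0.0728 cm³/s = 7.280e-08 m³/s.
Darcy's law rearranged: K = Q·L / (A·Δh) = 7.280e-08 × 0.589 / (0.005307 × 1.15) = 7.026e-06 m/s = 0.6071 m/day.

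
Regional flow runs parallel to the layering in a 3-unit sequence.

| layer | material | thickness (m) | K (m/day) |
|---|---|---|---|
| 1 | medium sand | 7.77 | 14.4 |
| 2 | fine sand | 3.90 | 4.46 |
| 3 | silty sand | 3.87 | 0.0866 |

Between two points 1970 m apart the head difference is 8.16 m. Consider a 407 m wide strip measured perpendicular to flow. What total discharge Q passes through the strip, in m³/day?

Flow is parallel to layering, so each bed carries its own Darcy discharge and the transmissivities add.
Σ(K_i·b_i) = 14.4×7.77 + 4.46×3.90 + 0.0866×3.87 = 129.6 m²/day.
Hydraulic gradient i = Δh / L = 8.16 / 1970 = 0.004142.
Q = Σ(K_i·b_i) · W · i = 129.6 × 407 × 0.004142 = 218.5 m³/day.

219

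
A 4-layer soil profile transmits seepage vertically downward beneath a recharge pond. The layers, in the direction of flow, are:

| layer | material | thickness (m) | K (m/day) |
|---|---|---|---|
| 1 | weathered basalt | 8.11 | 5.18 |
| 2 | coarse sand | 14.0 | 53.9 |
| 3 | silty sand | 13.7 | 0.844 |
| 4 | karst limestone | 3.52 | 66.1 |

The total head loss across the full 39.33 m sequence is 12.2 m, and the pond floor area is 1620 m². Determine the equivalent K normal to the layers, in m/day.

2.17

Flow is perpendicular to layering, so the layers act in series and the equivalent K is the thickness-weighted harmonic mean.
Total thickness L = 8.11 + 14.0 + 13.7 + 3.52 = 39.33 m.
Σ(b_i/K_i) = 8.11/5.18 + 14.0/53.9 + 13.7/0.844 + 3.52/66.1 = 18.11 d.
K_eq = L / Σ(b_i/K_i) = 39.33 / 18.11 = 2.172 m/day.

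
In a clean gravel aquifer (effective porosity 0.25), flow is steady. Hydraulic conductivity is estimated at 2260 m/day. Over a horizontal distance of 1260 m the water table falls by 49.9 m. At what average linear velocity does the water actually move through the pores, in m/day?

Hydraulic gradient i = Δh / L = 49.9 / 1260 = 0.03960.
Darcy flux q = K · i = 2260 × 0.03960 = 89.50 m/day.
Seepage velocity v = q / n_e = 89.50 / 0.25 = 358.0 m/day.

358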